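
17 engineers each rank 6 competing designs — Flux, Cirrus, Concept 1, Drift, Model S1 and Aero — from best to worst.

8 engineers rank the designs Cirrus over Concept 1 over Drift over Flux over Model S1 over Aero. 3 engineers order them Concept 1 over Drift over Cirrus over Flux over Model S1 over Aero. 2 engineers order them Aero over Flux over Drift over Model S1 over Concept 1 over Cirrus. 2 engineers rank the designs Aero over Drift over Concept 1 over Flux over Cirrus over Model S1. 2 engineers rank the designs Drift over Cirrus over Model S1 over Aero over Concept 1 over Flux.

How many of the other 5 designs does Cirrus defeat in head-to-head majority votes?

4

Cirrus against each rival (17 engineers):
Cirrus–Flux: Cirrus 13–4.
Cirrus vs Concept 1: Cirrus wins 10–7.
Cirrus vs Drift: 8 to 9, Drift.
Cirrus vs Model S1: Cirrus is ranked higher on 8+3+2+2 = 15 ballots, Model S1 on 2. Cirrus wins 15–2.
Cirrus vs Aero: 13 to 4, Cirrus.
Cirrus beats Flux, Concept 1, Model S1, Aero; loses to Drift — 4 pairwise wins.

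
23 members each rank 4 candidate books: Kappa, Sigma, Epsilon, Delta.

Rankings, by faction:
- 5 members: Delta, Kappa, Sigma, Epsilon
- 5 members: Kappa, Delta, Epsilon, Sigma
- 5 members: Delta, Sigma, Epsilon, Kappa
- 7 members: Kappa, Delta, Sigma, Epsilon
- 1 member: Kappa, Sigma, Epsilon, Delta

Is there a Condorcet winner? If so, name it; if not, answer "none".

Kappa

Check each pair by majority over 23 ballots:
Kappa vs Sigma: Kappa preferred on 5+5+7+1 = 18 ballots; Kappa wins 18–5.
Kappa vs Epsilon: 5+5+7+1 = 18 for Kappa, 5 for Epsilon — Kappa by 18–5.
Kappa–Delta: Kappa 13–10.
Sigma–Epsilon: Sigma 18–5.
Sigma vs Delta: Sigma is ranked higher on 1 ballot, Delta on 22. Delta wins 22–1.
Epsilon–Delta: Delta 22–1.
Kappa wins every pairwise contest, so Kappa is the Condorcet winner.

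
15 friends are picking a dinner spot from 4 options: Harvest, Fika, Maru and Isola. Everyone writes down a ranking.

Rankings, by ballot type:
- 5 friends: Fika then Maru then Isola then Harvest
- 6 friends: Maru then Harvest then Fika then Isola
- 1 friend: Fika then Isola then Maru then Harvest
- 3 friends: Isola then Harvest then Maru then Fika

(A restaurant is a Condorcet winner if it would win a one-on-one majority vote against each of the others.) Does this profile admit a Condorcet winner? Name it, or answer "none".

Check each pair by majority over 15 ballots:
Harvest vs Fika: Harvest wins 9–6.
Harvest–Maru: Maru 12–3.
Harvest–Isola: Isola 9–6.
Fika vs Maru: Maru wins 9–6.
Fika vs Isola: Fika wins 12–3.
Maru vs Isola: Maru wins 11–4.
Only Maru has no losses; Maru is the Condorcet winner.

Maru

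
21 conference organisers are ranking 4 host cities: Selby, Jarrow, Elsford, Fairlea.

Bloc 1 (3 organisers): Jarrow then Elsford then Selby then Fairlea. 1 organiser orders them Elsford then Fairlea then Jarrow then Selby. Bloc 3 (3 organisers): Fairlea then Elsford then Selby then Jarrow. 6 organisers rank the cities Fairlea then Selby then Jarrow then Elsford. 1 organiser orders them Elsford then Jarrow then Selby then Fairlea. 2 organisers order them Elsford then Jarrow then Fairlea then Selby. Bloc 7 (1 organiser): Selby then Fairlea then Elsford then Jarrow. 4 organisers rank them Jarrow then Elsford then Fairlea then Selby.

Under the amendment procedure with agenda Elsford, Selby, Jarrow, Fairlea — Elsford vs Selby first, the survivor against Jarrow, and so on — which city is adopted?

Round 1: Elsford vs Selby — 14–7, Elsford advances.
Round 2: Elsford vs Jarrow — 8–13, Jarrow advances.
Round 3: Jarrow vs Fairlea — 10–11, Fairlea advances.
The agenda winner is Fairlea.

Fairlea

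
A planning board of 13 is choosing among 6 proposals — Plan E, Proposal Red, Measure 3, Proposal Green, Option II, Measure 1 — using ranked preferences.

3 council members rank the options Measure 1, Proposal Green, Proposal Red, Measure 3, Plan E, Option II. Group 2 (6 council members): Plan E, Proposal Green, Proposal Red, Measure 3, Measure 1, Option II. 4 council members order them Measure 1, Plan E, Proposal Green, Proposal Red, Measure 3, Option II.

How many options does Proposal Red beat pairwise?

2

Proposal Red against each rival (13 council members):
Proposal Red vs Plan E: Proposal Red preferred on 3 ballots; Plan E wins 10–3.
Proposal Red vs Measure 3: Proposal Red preferred on 3+6+4 = 13 ballots; Proposal Red wins 13–0.
Proposal Red vs Proposal Green: Proposal Green, 13–0.
Proposal Red vs Option II: Proposal Red is ranked higher on 3+6+4 = 13 ballots, Option II on 0. Proposal Red wins 13–0.
Proposal Red vs Measure 1: Measure 1 wins 7–6.
Proposal Red beats Measure 3, Option II; loses to Plan E, Proposal Green, Measure 1 — 2 pairwise wins.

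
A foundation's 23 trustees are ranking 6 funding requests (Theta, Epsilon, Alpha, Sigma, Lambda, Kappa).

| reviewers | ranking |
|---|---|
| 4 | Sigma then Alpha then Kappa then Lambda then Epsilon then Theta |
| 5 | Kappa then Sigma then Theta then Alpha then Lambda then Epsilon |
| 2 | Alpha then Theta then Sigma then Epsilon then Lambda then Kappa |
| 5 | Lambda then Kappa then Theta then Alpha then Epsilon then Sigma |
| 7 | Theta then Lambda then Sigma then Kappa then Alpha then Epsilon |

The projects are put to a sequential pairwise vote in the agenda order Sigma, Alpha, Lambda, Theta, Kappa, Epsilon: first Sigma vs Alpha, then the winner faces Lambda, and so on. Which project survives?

Round 1: Sigma vs Alpha — 16–7, Sigma advances.
Round 2: Sigma vs Lambda — 11–12, Lambda advances.
Round 3: Lambda vs Theta — 9–14, Theta advances.
Round 4: Theta vs Kappa — 9–14, Kappa advances.
Round 5: Kappa vs Epsilon — 21–2, Kappa advances.
Kappa survives the agenda.

Kappa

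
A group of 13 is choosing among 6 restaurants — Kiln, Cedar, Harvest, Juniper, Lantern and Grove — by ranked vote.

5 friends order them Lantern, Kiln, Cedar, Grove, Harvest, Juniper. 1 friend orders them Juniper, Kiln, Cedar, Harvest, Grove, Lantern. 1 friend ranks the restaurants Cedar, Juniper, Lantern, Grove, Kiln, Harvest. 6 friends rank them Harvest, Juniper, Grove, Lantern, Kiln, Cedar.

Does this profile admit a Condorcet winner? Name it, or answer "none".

none

Pairwise majorities:
Kiln vs Cedar: Kiln preferred on 5+1+6 = 12 ballots; Kiln wins 12–1.
Kiln vs Harvest: 5+1+1 = 7 for Kiln, 6 for Harvest — Kiln by 7–6.
Kiln vs Juniper: Kiln preferred on 5 ballots; Juniper wins 8–5.
Kiln vs Lantern: Kiln is ranked higher on 1 ballot, Lantern on 12. Lantern wins 12–1.
Kiln vs Grove: 5+1 = 6 for Kiln, 7 for Grove — Grove by 7–6.
Cedar vs Harvest: Cedar preferred on 5+1+1 = 7 ballots; Cedar wins 7–6.
Cedar vs Juniper: Cedar is ranked higher on 5+1 = 6 ballots, Juniper on 7. Juniper wins 7–6.
Cedar vs Lantern: 2 to 11, Lantern.
Cedar vs Grove: Cedar is ranked higher on 5+1+1 = 7 ballots, Grove on 6. Cedar wins 7–6.
Harvest vs Juniper: Harvest preferred on 5+6 = 11 ballots; Harvest wins 11–2.
Harvest vs Lantern: 1+6 = 7 for Harvest, 6 for Lantern — Harvest by 7–6.
Harvest vs Grove: 7 to 6, Harvest.
Juniper vs Lantern: 1+1+6 = 8 for Juniper, 5 for Lantern — Juniper by 8–5.
Juniper vs Grove: 1+1+6 = 8 for Juniper, 5 for Grove — Juniper by 8–5.
Lantern vs Grove: 6 to 7, Grove.
Every restaurant loses at least once (Kiln loses to Juniper; Cedar loses to Kiln; Harvest loses to Kiln; Juniper loses to Harvest; Lantern loses to Harvest; Grove loses to Cedar). The majority relation contains the cycle Kiln → Cedar → Grove → Kiln, so there is no Condorcet winner.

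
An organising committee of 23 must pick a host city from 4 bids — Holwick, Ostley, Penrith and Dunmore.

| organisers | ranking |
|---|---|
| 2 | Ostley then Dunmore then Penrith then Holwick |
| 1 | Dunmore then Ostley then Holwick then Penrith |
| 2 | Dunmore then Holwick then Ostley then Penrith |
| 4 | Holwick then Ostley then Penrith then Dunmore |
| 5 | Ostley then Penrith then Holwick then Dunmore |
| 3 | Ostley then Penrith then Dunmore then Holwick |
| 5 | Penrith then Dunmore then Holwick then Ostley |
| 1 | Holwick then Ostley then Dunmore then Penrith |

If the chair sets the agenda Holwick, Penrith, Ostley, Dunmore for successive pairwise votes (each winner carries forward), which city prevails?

Round 1: Holwick vs Penrith — 8–15, Penrith advances.
Round 2: Penrith vs Ostley — 5–18, Ostley advances.
Round 3: Ostley vs Dunmore — 15–8, Ostley advances.
Ostley survives the agenda.

Ostley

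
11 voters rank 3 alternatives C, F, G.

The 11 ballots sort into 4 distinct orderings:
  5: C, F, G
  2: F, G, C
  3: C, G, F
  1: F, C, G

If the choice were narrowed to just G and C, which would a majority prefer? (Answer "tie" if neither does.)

Ballots ranking G above C: 2.
Ballots ranking C above G: 11 − 2 = 9.
C wins the head-to-head 9–2.

C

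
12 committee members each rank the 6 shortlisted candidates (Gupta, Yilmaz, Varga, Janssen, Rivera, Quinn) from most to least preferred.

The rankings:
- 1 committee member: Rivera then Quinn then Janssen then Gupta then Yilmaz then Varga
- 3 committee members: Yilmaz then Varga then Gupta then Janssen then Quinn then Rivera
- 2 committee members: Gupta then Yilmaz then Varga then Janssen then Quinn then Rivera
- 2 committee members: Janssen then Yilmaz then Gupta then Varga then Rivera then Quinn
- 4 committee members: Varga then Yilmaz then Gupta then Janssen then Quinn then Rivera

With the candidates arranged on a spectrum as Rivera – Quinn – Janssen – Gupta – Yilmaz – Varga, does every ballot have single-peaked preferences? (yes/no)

Axis positions: Rivera=1, Quinn=2, Janssen=3, Gupta=4, Yilmaz=5, Varga=6.
Ballot type 1 (peak Rivera at position 1): ranking walks positions 1-2-3-4-5-6, expanding outward from the peak — single-peaked.
Ballot type 2 (peak Yilmaz at position 5): ranking walks positions 5-6-4-3-2-1, expanding outward from the peak — single-peaked.
Ballot type 3 (peak Gupta at position 4): ranking walks positions 4-5-6-3-2-1, expanding outward from the peak — single-peaked.
Ballot type 4: ranking walks positions 3-5-4-6-1-2; Yilmaz is ranked above Gupta even though Gupta lies between Yilmaz and the peak Janssen on the axis — preferences dip and rise again. Not single-peaked.
Ballot type 5 (peak Varga at position 6): ranking walks positions 6-5-4-3-2-1, expanding outward from the peak — single-peaked.
Ballot type 4 violates single-peakedness, so the profile is not single-peaked on this axis.

no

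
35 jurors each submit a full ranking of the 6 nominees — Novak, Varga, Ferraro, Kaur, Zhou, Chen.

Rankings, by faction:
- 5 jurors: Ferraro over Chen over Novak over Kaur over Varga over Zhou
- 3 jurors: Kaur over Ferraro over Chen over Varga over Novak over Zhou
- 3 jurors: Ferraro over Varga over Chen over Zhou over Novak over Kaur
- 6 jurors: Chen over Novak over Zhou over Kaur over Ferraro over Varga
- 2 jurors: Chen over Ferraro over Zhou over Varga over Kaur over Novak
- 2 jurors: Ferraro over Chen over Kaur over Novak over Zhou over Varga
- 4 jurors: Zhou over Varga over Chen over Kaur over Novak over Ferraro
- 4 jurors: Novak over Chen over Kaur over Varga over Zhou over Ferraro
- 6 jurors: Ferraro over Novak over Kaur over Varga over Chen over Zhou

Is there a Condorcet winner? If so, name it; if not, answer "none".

Ferraro

Pairwise majorities:
Novak vs Varga: Novak, 23–12.
Novak vs Ferraro: Ferraro, 21–14.
Novak vs Kaur: Novak wins 24–11.
Novak–Zhou: Novak 26–9.
Novak vs Chen: Chen wins 25–10.
Varga vs Ferraro: Ferraro wins 27–8.
Varga vs Kaur: Kaur wins 26–9.
Varga–Zhou: Varga 21–14.
Varga vs Chen: Chen, 22–13.
Ferraro vs Kaur: Ferraro wins 18–17.
Ferraro vs Zhou: Ferraro, 21–14.
Ferraro vs Chen: Ferraro, 19–16.
Kaur vs Zhou: Kaur wins 20–15.
Kaur–Chen: Chen 26–9.
Zhou vs Chen: Chen, 31–4.
Ferraro wins every pairwise contest, so Ferraro is the Condorcet winner.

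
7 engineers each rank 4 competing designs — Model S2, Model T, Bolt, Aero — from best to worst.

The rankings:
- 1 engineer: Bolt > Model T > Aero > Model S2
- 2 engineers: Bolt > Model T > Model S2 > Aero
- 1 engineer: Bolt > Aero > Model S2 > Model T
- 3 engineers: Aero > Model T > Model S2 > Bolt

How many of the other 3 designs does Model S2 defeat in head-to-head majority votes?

Model S2 against each rival (7 engineers):
Model S2–Model T: Model T 6–1.
Model S2–Bolt: Bolt 4–3.
Model S2 vs Aero: Model S2 is ranked higher on 2 ballots, Aero on 5. Aero wins 5–2.
Model S2 beats no one; loses to Model T, Bolt, Aero — 0 pairwise wins.

0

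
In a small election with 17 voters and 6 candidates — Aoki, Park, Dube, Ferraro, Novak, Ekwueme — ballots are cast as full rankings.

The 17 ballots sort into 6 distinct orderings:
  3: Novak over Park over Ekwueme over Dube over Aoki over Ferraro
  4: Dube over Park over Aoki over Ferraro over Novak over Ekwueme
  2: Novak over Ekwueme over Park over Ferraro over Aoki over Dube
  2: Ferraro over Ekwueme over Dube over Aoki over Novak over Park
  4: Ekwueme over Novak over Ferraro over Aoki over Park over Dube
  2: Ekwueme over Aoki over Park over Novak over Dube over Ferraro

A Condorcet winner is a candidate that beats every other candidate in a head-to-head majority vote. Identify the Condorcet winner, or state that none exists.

Pairwise majorities:
Aoki vs Park: Aoki preferred on 2+4+2 = 8 ballots; Park wins 9–8.
Aoki vs Dube: Aoki preferred on 2+4+2 = 8 ballots; Dube wins 9–8.
Aoki vs Ferraro: 9 to 8, Aoki.
Aoki vs Novak: Aoki preferred on 4+2+2 = 8 ballots; Novak wins 9–8.
Aoki vs Ekwueme: Aoki preferred on 4 ballots; Ekwueme wins 13–4.
Park vs Dube: Park is ranked higher on 3+2+4+2 = 11 ballots, Dube on 6. Park wins 11–6.
Park vs Ferraro: Park is ranked higher on 3+4+2+2 = 11 ballots, Ferraro on 6. Park wins 11–6.
Park vs Novak: 4+2 = 6 for Park, 11 for Novak — Novak by 11–6.
Park vs Ekwueme: Park preferred on 3+4 = 7 ballots; Ekwueme wins 10–7.
Dube vs Ferraro: 3+4+2 = 9 for Dube, 8 for Ferraro — Dube by 9–8.
Dube vs Novak: 6 to 11, Novak.
Dube vs Ekwueme: Dube is ranked higher on 4 ballots, Ekwueme on 13. Ekwueme wins 13–4.
Ferraro vs Novak: Ferraro is ranked higher on 4+2 = 6 ballots, Novak on 11. Novak wins 11–6.
Ferraro vs Ekwueme: 6 to 11, Ekwueme.
Novak vs Ekwueme: 3+4+2 = 9 for Novak, 8 for Ekwueme — Novak by 9–8.
Only Novak has no losses; Novak is the Condorcet winner.

Novak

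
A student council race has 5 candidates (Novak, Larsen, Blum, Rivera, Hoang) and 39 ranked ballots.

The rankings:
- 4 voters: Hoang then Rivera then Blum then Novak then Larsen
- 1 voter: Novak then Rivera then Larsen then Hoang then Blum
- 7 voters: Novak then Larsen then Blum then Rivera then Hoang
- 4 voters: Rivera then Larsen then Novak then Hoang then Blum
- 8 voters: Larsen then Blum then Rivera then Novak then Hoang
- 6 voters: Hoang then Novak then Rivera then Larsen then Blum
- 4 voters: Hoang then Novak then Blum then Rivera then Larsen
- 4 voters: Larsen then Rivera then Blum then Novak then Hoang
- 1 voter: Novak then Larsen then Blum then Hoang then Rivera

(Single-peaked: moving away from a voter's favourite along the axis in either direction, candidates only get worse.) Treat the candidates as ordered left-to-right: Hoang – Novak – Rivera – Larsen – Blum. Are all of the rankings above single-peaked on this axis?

Axis positions: Hoang=1, Novak=2, Rivera=3, Larsen=4, Blum=5.
Bloc 1: ranking walks positions 1-3-5-2-4; Rivera is ranked above Novak even though Novak lies between Rivera and the peak Hoang on the axis — preferences dip and rise again. Not single-peaked.
Bloc 2 (peak Novak at position 2): ranking walks positions 2-3-4-1-5, expanding outward from the peak — single-peaked.
Bloc 3: ranking walks positions 2-4-5-3-1; Larsen is ranked above Rivera even though Rivera lies between Larsen and the peak Novak on the axis — preferences dip and rise again. Not single-peaked.
Bloc 4 (peak Rivera at position 3): ranking walks positions 3-4-2-1-5, expanding outward from the peak — single-peaked.
Bloc 5 (peak Larsen at position 4): ranking walks positions 4-5-3-2-1, expanding outward from the peak — single-peaked.
Bloc 6 (peak Hoang at position 1): ranking walks positions 1-2-3-4-5, expanding outward from the peak — single-peaked.
Bloc 7: ranking walks positions 1-2-5-3-4; Blum is ranked above Rivera even though Rivera lies between Blum and the peak Hoang on the axis — preferences dip and rise again. Not single-peaked.
Bloc 8 (peak Larsen at position 4): ranking walks positions 4-3-5-2-1, expanding outward from the peak — single-peaked.
Bloc 9: ranking walks positions 2-4-5-1-3; Larsen is ranked above Rivera even though Rivera lies between Larsen and the peak Novak on the axis — preferences dip and rise again. Not single-peaked.
Bloc 1 violates single-peakedness, so the profile is not single-peaked on this axis.

no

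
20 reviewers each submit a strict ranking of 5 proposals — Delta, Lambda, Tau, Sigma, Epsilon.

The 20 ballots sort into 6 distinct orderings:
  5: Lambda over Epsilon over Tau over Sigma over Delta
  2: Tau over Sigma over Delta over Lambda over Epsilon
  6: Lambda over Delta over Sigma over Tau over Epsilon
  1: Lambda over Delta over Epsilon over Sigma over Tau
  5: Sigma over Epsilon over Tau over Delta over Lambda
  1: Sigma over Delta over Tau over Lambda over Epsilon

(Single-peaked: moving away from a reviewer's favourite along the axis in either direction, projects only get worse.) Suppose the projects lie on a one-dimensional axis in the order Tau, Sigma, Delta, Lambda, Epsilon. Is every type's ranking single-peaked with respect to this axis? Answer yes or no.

Axis positions: Tau=1, Sigma=2, Delta=3, Lambda=4, Epsilon=5.
Type 1: ranking walks positions 4-5-1-2-3; Tau is ranked above Delta even though Delta lies between Tau and the peak Lambda on the axis — preferences dip and rise again. Not single-peaked.
Type 2 (peak Tau at position 1): ranking walks positions 1-2-3-4-5, expanding outward from the peak — single-peaked.
Type 3 (peak Lambda at position 4): ranking walks positions 4-3-2-1-5, expanding outward from the peak — single-peaked.
Type 4 (peak Lambda at position 4): ranking walks positions 4-3-5-2-1, expanding outward from the peak — single-peaked.
Type 5: ranking walks positions 2-5-1-3-4; Epsilon is ranked above Delta even though Delta lies between Epsilon and the peak Sigma on the axis — preferences dip and rise again. Not single-peaked.
Type 6 (peak Sigma at position 2): ranking walks positions 2-3-1-4-5, expanding outward from the peak — single-peaked.
Type 1 violates single-peakedness, so the profile is not single-peaked on this axis.

no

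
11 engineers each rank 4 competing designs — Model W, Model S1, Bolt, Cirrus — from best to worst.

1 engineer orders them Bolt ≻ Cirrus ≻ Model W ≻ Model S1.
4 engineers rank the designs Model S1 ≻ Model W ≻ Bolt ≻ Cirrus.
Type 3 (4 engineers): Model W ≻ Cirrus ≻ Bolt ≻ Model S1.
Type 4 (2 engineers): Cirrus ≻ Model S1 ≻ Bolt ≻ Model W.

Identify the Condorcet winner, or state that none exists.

none

Head-to-head results (11 engineers):
Model W vs Model S1: 5 to 6, Model S1.
Model W vs Bolt: Model W wins 8–3.
Model W vs Cirrus: Model W, 8–3.
Model S1 vs Bolt: 4+2 = 6 for Model S1, 5 for Bolt — Model S1 by 6–5.
Model S1 vs Cirrus: Cirrus, 7–4.
Bolt vs Cirrus: Bolt preferred on 1+4 = 5 ballots; Cirrus wins 6–5.
No design is unbeaten: Model W loses to Model S1; Model S1 loses to Cirrus; Bolt loses to Model W; Cirrus loses to Model W. In particular Model W > Cirrus > Model S1 > Model W is a majority cycle — no Condorcet winner exists.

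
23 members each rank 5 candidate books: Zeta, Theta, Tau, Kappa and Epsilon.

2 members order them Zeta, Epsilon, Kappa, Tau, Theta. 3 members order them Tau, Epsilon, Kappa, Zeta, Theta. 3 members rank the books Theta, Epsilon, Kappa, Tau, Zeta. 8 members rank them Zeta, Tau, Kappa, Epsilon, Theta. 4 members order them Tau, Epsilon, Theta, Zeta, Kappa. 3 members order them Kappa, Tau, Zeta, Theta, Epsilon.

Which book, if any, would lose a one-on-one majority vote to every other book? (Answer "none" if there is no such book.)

Theta

Head-to-head results (23 members):
Zeta vs Theta: 16 to 7, Zeta.
Zeta vs Tau: Tau wins 13–10.
Zeta vs Kappa: Zeta wins 14–9.
Zeta vs Epsilon: 2+8+3 = 13 for Zeta, 10 for Epsilon — Zeta by 13–10.
Theta vs Tau: Theta is ranked higher on 3 ballots, Tau on 20. Tau wins 20–3.
Theta vs Kappa: 7 to 16, Kappa.
Theta vs Epsilon: 6 to 17, Epsilon.
Tau vs Kappa: Tau wins 15–8.
Tau vs Epsilon: Tau wins 18–5.
Kappa vs Epsilon: 11 to 12, Epsilon.
Theta is beaten in every head-to-head and is the Condorcet loser.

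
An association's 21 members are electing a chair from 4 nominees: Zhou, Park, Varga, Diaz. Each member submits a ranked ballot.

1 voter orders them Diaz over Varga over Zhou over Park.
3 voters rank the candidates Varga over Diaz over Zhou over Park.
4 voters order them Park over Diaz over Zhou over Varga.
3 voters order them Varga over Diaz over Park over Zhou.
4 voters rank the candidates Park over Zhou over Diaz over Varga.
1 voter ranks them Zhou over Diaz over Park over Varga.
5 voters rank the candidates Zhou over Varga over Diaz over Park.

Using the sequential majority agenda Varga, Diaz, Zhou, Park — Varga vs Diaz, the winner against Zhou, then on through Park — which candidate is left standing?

Park

Round 1: Varga vs Diaz — 11–10, Varga advances.
Round 2: Varga vs Zhou — 7–14, Zhou advances.
Round 3: Zhou vs Park — 10–11, Park advances.
The agenda winner is Park.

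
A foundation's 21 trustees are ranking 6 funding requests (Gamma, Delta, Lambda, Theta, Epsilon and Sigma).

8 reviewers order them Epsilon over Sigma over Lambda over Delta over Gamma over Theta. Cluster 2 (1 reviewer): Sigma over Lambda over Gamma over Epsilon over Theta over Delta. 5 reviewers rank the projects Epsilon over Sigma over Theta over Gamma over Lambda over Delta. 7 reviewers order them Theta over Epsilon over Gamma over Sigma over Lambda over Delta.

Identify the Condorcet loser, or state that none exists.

Pairwise majorities:
Gamma vs Delta: Gamma is ranked higher on 1+5+7 = 13 ballots, Delta on 8. Gamma wins 13–8.
Gamma vs Lambda: Gamma is ranked higher on 5+7 = 12 ballots, Lambda on 9. Gamma wins 12–9.
Gamma–Theta: Theta 12–9.
Gamma vs Epsilon: Gamma is ranked higher on 1 ballot, Epsilon on 20. Epsilon wins 20–1.
Gamma vs Sigma: Gamma preferred on 7 ballots; Sigma wins 14–7.
Delta vs Lambda: Delta is ranked higher on 0 ballots, Lambda on 21. Lambda wins 21–0.
Delta vs Theta: 8 for Delta, 13 for Theta — Theta by 13–8.
Delta vs Epsilon: Epsilon, 21–0.
Delta vs Sigma: 0 to 21, Sigma.
Lambda vs Theta: Theta wins 12–9.
Lambda vs Epsilon: Epsilon, 20–1.
Lambda–Sigma: Sigma 21–0.
Theta vs Epsilon: Epsilon wins 14–7.
Theta vs Sigma: Sigma, 14–7.
Epsilon vs Sigma: Epsilon is ranked higher on 8+5+7 = 20 ballots, Sigma on 1. Epsilon wins 20–1.
Delta loses to every other project — it is the Condorcet loser.

Delta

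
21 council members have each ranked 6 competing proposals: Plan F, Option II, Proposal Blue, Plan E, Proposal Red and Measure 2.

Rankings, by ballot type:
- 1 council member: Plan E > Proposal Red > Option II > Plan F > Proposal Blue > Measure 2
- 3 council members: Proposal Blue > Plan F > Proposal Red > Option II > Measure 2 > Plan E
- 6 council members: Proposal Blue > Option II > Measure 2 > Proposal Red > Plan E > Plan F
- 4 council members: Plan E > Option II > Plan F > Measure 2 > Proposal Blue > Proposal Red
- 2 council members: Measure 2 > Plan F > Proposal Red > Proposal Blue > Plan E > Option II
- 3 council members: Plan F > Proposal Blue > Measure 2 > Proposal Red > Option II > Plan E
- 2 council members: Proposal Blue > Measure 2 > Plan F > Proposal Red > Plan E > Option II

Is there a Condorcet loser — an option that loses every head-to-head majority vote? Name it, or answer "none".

none

Pairwise majorities:
Plan F–Option II: Option II 11–10.
Plan F vs Proposal Blue: 1+4+2+3 = 10 for Plan F, 11 for Proposal Blue — Proposal Blue by 11–10.
Plan F vs Plan E: Plan E wins 11–10.
Plan F vs Proposal Red: Plan F, 14–7.
Plan F vs Measure 2: Plan F is ranked higher on 1+3+4+3 = 11 ballots, Measure 2 on 10. Plan F wins 11–10.
Option II vs Proposal Blue: 1+4 = 5 for Option II, 16 for Proposal Blue — Proposal Blue by 16–5.
Option II vs Plan E: Option II, 12–9.
Option II vs Proposal Red: Proposal Red wins 11–10.
Option II vs Measure 2: Option II preferred on 1+3+6+4 = 14 ballots; Option II wins 14–7.
Proposal Blue–Plan E: Proposal Blue 16–5.
Proposal Blue vs Proposal Red: 18 to 3, Proposal Blue.
Proposal Blue vs Measure 2: Proposal Blue is ranked higher on 1+3+6+3+2 = 15 ballots, Measure 2 on 6. Proposal Blue wins 15–6.
Plan E vs Proposal Red: Plan E is ranked higher on 1+4 = 5 ballots, Proposal Red on 16. Proposal Red wins 16–5.
Plan E vs Measure 2: Plan E is ranked higher on 1+4 = 5 ballots, Measure 2 on 16. Measure 2 wins 16–5.
Proposal Red vs Measure 2: Measure 2, 17–4.
Every option wins at least one matchup (Plan F beats Proposal Red; Option II beats Plan F; Proposal Blue beats Plan F; Plan E beats Plan F; Proposal Red beats Option II; Measure 2 beats Plan E), so there is no Condorcet loser.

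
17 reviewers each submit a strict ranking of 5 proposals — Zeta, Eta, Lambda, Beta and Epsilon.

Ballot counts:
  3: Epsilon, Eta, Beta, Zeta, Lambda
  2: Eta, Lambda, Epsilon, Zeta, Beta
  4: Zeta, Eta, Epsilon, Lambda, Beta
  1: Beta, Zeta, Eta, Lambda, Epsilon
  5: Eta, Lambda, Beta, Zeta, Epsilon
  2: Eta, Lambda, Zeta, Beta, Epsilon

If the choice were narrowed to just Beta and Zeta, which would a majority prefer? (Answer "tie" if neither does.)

Beta

Ballots ranking Beta above Zeta: 3 + 1 + 5 = 9.
Ballots ranking Zeta above Beta: 17 − 9 = 8.
Beta wins the head-to-head 9–8.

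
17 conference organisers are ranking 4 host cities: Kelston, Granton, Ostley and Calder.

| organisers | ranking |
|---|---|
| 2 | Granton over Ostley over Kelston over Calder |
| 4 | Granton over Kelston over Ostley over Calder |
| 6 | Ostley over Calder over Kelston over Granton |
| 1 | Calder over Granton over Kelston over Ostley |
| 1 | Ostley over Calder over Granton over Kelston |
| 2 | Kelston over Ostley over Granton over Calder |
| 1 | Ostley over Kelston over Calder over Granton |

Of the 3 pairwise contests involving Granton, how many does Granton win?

Granton against each rival (17 organisers):
Granton vs Kelston: Kelston wins 9–8.
Granton vs Ostley: Granton is ranked higher on 2+4+1 = 7 ballots, Ostley on 10. Ostley wins 10–7.
Granton vs Calder: Calder, 9–8.
Granton beats no one; loses to Kelston, Ostley, Calder — 0 pairwise wins.

0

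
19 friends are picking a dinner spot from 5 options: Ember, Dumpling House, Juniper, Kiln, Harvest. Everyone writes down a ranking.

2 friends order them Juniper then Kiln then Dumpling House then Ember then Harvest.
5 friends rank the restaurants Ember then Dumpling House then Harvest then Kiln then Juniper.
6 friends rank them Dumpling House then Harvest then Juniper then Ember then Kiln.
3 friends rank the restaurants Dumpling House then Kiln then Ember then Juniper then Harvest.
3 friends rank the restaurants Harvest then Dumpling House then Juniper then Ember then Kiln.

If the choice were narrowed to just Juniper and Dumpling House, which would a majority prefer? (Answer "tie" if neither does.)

Dumpling House

Ballots ranking Juniper above Dumpling House: 2.
Ballots ranking Dumpling House above Juniper: 19 − 2 = 17.
Dumpling House wins the head-to-head 17–2.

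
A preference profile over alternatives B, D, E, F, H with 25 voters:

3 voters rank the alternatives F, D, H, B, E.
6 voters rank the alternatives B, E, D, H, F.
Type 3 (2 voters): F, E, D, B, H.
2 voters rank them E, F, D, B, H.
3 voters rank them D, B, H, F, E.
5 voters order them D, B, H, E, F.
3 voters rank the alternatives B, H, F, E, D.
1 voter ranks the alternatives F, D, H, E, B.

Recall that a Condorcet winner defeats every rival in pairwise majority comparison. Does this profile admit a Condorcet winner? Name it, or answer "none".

Pairwise majorities:
B vs D: B preferred on 6+3 = 9 ballots; D wins 16–9.
B vs E: B preferred on 3+6+3+5+3 = 20 ballots; B wins 20–5.
B vs F: B preferred on 6+3+5+3 = 17 ballots; B wins 17–8.
B vs H: B preferred on 6+2+2+3+5+3 = 21 ballots; B wins 21–4.
D vs E: D preferred on 3+3+5+1 = 12 ballots; E wins 13–12.
D vs F: D preferred on 6+3+5 = 14 ballots; D wins 14–11.
D vs H: D preferred on 22 ballots; D wins 22–3.
E vs F: 6+2+5 = 13 for E, 12 for F — E by 13–12.
E vs H: 10 to 15, H.
F vs H: F preferred on 3+2+2+1 = 8 ballots; H wins 17–8.
Each alternative drops at least one matchup (B loses to D; D loses to E; E loses to B; F loses to B; H loses to B); the cycle B beats E beats D beats B rules out a Condorcet winner.

none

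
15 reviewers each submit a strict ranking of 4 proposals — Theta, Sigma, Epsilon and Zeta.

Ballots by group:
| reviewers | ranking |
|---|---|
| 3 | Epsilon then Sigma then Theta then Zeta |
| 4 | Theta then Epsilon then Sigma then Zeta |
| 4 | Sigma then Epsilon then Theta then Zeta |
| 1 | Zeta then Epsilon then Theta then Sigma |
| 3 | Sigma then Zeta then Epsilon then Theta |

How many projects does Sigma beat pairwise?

Sigma against each rival (15 reviewers):
Sigma–Theta: Sigma 10–5.
Sigma vs Epsilon: Epsilon, 8–7.
Sigma vs Zeta: Sigma wins 14–1.
Sigma beats Theta, Zeta; loses to Epsilon — 2 pairwise wins.

2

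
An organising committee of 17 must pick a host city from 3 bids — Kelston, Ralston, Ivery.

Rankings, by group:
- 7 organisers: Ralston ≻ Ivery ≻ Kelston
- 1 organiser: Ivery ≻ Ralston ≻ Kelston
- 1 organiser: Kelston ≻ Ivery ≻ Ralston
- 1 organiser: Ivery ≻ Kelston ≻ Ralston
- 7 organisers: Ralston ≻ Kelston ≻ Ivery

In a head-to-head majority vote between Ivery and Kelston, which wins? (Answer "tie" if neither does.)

Ballots ranking Ivery above Kelston: 7 + 1 + 1 = 9.
Ballots ranking Kelston above Ivery: 17 − 9 = 8.
Ivery wins the head-to-head 9–8.

Ivery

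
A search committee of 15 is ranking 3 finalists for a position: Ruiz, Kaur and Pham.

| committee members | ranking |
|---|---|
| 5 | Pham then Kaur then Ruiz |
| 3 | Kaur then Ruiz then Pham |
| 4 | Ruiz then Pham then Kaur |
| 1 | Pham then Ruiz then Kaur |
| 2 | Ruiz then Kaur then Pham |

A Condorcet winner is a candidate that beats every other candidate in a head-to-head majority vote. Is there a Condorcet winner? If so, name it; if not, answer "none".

Check each pair by majority over 15 ballots:
Ruiz vs Kaur: Kaur wins 8–7.
Ruiz vs Pham: Ruiz, 9–6.
Kaur vs Pham: Pham, 10–5.
No candidate is unbeaten: Ruiz loses to Kaur; Kaur loses to Pham; Pham loses to Ruiz. In particular Ruiz > Pham > Kaur > Ruiz is a majority cycle — no Condorcet winner exists.

none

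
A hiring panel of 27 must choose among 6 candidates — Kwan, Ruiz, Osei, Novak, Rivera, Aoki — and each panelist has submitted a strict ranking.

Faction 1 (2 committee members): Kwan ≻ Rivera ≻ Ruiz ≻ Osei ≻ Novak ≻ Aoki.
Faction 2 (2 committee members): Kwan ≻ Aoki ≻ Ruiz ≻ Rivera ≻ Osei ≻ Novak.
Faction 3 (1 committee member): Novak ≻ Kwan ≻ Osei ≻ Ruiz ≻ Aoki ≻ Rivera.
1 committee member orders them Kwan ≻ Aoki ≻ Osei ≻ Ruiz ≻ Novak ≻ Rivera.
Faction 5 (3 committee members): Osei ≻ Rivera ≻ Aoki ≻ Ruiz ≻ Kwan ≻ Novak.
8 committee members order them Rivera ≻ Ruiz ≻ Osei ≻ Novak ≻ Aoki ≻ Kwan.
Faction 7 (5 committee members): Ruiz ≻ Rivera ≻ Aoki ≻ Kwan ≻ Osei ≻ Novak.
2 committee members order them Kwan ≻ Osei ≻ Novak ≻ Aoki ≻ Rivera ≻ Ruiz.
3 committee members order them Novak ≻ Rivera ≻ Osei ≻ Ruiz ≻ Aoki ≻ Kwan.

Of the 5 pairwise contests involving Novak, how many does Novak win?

1

Novak against each rival (27 committee members):
Novak vs Kwan: Kwan wins 15–12.
Novak vs Ruiz: Novak preferred on 1+2+3 = 6 ballots; Ruiz wins 21–6.
Novak vs Osei: Osei, 23–4.
Novak vs Rivera: Rivera, 20–7.
Novak vs Aoki: Novak wins 16–11.
Novak beats Aoki; loses to Kwan, Ruiz, Osei, Rivera — 1 pairwise win.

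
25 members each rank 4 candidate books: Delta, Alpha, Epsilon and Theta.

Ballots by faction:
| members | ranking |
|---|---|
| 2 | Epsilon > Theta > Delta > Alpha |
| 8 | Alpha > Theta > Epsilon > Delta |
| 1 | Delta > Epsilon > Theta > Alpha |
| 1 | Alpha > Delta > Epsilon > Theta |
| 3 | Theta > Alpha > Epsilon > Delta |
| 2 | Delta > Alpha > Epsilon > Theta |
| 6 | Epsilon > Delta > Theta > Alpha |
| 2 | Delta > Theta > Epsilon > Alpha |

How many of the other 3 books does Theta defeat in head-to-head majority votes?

Theta against each rival (25 members):
Theta–Delta: Theta 13–12.
Theta vs Alpha: 2+1+3+6+2 = 14 for Theta, 11 for Alpha — Theta by 14–11.
Theta vs Epsilon: Theta, 13–12.
Theta beats Delta, Alpha, Epsilon — 3 pairwise wins.

3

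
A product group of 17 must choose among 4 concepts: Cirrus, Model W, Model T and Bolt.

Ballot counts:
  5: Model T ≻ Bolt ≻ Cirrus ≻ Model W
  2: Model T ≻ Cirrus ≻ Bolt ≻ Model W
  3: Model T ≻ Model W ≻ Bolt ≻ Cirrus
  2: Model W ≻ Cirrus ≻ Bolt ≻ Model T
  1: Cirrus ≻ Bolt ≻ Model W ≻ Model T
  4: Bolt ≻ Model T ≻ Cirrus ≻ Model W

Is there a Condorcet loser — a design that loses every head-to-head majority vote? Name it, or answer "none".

Pairwise majorities:
Cirrus vs Model W: Cirrus, 12–5.
Cirrus–Model T: Model T 14–3.
Cirrus vs Bolt: 5 to 12, Bolt.
Model W vs Model T: Model T wins 14–3.
Model W–Bolt: Bolt 12–5.
Model T vs Bolt: Model T preferred on 5+2+3 = 10 ballots; Model T wins 10–7.
Only Model W has no wins; Model W is the Condorcet loser.

Model W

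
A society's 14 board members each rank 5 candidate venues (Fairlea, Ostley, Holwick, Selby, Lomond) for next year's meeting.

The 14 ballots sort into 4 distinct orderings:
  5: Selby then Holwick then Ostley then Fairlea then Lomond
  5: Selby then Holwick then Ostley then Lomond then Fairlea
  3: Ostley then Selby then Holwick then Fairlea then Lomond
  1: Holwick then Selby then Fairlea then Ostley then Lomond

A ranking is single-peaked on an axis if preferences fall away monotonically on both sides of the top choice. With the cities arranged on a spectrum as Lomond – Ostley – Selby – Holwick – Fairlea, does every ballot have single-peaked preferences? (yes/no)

yes

Axis positions: Lomond=1, Ostley=2, Selby=3, Holwick=4, Fairlea=5.
Bloc 1 (peak Selby at position 3): ranking walks positions 3-4-2-5-1, expanding outward from the peak — single-peaked.
Bloc 2 (peak Selby at position 3): ranking walks positions 3-4-2-1-5, expanding outward from the peak — single-peaked.
Bloc 3 (peak Ostley at position 2): ranking walks positions 2-3-4-5-1, expanding outward from the peak — single-peaked.
Bloc 4 (peak Holwick at position 4): ranking walks positions 4-3-5-2-1, expanding outward from the peak — single-peaked.
Every ranking is single-peaked on this axis.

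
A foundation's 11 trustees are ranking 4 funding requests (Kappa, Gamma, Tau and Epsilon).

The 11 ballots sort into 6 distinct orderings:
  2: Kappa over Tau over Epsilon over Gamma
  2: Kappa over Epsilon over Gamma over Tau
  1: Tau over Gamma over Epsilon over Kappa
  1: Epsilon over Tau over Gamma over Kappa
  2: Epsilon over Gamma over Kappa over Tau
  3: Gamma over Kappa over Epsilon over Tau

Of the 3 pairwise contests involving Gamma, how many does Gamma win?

2

Gamma against each rival (11 reviewers):
Gamma vs Kappa: Gamma, 7–4.
Gamma vs Tau: Gamma preferred on 2+2+3 = 7 ballots; Gamma wins 7–4.
Gamma vs Epsilon: 4 to 7, Epsilon.
Gamma beats Kappa, Tau; loses to Epsilon — 2 pairwise wins.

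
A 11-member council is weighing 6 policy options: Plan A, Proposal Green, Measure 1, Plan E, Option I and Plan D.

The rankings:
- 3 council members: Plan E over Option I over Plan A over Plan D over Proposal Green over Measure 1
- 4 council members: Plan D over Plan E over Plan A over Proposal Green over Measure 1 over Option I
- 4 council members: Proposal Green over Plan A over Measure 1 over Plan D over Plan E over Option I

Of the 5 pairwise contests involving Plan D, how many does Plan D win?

Plan D against each rival (11 council members):
Plan D–Plan A: Plan A 7–4.
Plan D vs Proposal Green: Plan D is ranked higher on 3+4 = 7 ballots, Proposal Green on 4. Plan D wins 7–4.
Plan D vs Measure 1: Plan D, 7–4.
Plan D vs Plan E: Plan D wins 8–3.
Plan D vs Option I: Plan D wins 8–3.
Plan D beats Proposal Green, Measure 1, Plan E, Option I; loses to Plan A — 4 pairwise wins.

4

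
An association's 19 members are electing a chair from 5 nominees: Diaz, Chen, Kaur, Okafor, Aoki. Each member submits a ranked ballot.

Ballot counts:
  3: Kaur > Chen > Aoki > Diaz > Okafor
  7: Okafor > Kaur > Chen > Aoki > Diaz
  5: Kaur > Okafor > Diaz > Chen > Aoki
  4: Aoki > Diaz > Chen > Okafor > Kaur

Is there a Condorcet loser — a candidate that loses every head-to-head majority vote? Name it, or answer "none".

Head-to-head results (19 voters):
Diaz vs Chen: Diaz is ranked higher on 5+4 = 9 ballots, Chen on 10. Chen wins 10–9.
Diaz vs Kaur: Diaz is ranked higher on 4 ballots, Kaur on 15. Kaur wins 15–4.
Diaz vs Okafor: Okafor, 12–7.
Diaz–Aoki: Aoki 14–5.
Chen vs Kaur: Kaur wins 15–4.
Chen vs Okafor: Chen is ranked higher on 3+4 = 7 ballots, Okafor on 12. Okafor wins 12–7.
Chen vs Aoki: Chen, 15–4.
Kaur vs Okafor: Kaur is ranked higher on 3+5 = 8 ballots, Okafor on 11. Okafor wins 11–8.
Kaur vs Aoki: Kaur wins 15–4.
Okafor–Aoki: Okafor 12–7.
Diaz loses to every other candidate — it is the Condorcet loser.

Diaz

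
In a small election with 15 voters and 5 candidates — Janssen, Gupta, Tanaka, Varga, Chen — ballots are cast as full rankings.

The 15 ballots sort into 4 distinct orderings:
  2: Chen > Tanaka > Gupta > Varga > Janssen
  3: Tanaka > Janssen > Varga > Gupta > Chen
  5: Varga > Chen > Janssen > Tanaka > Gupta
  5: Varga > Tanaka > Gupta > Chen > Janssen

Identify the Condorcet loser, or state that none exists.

none

Head-to-head results (15 voters):
Janssen vs Gupta: 8 to 7, Janssen.
Janssen vs Tanaka: Janssen preferred on 5 ballots; Tanaka wins 10–5.
Janssen vs Varga: 3 for Janssen, 12 for Varga — Varga by 12–3.
Janssen vs Chen: Chen wins 12–3.
Gupta vs Tanaka: 0 to 15, Tanaka.
Gupta–Varga: Varga 13–2.
Gupta–Chen: Gupta 8–7.
Tanaka vs Varga: 2+3 = 5 for Tanaka, 10 for Varga — Varga by 10–5.
Tanaka vs Chen: Tanaka wins 8–7.
Varga–Chen: Varga 13–2.
Every candidate wins at least one matchup (Janssen beats Gupta; Gupta beats Chen; Tanaka beats Janssen; Varga beats Janssen; Chen beats Janssen), so there is no Condorcet loser.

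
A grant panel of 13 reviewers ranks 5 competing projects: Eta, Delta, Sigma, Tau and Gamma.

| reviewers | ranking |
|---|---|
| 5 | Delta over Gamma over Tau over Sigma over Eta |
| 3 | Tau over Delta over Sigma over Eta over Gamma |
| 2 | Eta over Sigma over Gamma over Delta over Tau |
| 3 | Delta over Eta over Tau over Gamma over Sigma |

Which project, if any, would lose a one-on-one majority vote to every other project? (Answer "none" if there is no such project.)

Head-to-head results (13 reviewers):
Eta vs Delta: 2 for Eta, 11 for Delta — Delta by 11–2.
Eta vs Sigma: 2+3 = 5 for Eta, 8 for Sigma — Sigma by 8–5.
Eta vs Tau: 5 to 8, Tau.
Eta vs Gamma: 3+2+3 = 8 for Eta, 5 for Gamma — Eta by 8–5.
Delta vs Sigma: Delta wins 11–2.
Delta vs Tau: Delta is ranked higher on 5+2+3 = 10 ballots, Tau on 3. Delta wins 10–3.
Delta vs Gamma: Delta, 11–2.
Sigma vs Tau: Sigma is ranked higher on 2 ballots, Tau on 11. Tau wins 11–2.
Sigma vs Gamma: Gamma wins 8–5.
Tau vs Gamma: Gamma, 7–6.
No project is winless: Eta beats Gamma; Delta beats Eta; Sigma beats Eta; Tau beats Eta; Gamma beats Sigma. There is no Condorcet loser.

none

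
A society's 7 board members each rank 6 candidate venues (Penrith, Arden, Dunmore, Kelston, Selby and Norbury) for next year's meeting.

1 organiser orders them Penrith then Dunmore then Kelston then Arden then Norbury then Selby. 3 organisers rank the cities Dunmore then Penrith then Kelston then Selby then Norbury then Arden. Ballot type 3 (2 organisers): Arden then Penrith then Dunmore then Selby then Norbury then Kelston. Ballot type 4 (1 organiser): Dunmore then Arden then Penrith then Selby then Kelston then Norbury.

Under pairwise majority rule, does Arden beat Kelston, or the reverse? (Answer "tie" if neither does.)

Ballots ranking Arden above Kelston: 2 + 1 = 3.
Ballots ranking Kelston above Arden: 7 − 3 = 4.
Kelston wins the head-to-head 4–3.

Kelston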